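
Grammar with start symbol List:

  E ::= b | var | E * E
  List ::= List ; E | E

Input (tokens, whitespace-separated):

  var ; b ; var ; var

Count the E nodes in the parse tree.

4

[List [List [List [List [E var]] ; [E b]] ; [E var]] ; [E var]]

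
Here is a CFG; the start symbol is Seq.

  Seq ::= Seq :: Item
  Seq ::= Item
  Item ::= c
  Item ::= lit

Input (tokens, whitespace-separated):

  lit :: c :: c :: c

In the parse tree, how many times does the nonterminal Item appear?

4

[Seq [Seq [Seq [Seq [Item lit]] :: [Item c]] :: [Item c]] :: [Item c]]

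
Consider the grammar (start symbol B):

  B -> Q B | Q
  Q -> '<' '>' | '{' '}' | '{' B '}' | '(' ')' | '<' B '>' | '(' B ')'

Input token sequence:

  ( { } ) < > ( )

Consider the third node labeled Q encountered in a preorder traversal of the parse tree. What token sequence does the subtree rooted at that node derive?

[B [Q ( [B [Q { }]] )] [B [Q < >] [B [Q ( )]]]]

< >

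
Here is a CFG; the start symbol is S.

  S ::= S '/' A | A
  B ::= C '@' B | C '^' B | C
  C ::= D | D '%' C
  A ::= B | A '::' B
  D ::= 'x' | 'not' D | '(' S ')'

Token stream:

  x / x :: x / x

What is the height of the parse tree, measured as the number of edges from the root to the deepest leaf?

[S [S [S [A [B [C [D x]]]]] / [A [A [B [C [D x]]]] :: [B [C [D x]]]]] / [A [B [C [D x]]]]]

7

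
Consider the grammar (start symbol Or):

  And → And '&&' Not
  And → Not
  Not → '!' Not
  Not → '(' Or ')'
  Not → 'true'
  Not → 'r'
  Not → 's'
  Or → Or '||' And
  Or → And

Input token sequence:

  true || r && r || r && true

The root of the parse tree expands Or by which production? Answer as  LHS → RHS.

[Or [Or [Or [And [Not true]]] || [And [And [Not r]] && [Not r]]] || [And [And [Not r]] && [Not true]]]

Or → Or '||' And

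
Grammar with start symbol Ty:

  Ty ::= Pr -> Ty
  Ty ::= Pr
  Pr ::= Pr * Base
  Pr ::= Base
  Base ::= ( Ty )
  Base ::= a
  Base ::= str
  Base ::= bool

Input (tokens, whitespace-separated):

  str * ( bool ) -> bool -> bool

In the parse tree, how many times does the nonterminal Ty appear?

[Ty [Pr [Pr [Base str]] * [Base ( [Ty [Pr [Base bool]]] )]] -> [Ty [Pr [Base bool]] -> [Ty [Pr [Base bool]]]]]

4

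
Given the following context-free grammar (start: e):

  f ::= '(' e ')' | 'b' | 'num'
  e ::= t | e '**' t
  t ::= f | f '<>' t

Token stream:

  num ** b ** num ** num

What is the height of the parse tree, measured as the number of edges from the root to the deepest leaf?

[e [e [e [e [t [f num]]] ** [t [f b]]] ** [t [f num]]] ** [t [f num]]]

6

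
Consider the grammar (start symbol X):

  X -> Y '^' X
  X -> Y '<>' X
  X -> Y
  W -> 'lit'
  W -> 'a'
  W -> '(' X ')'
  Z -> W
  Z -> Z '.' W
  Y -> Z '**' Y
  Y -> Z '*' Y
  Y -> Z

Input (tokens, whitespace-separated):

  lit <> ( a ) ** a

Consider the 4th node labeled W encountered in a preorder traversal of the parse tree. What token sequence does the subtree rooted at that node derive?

[X [Y [Z [W lit]]] <> [X [Y [Z [W ( [X [Y [Z [W a]]]] )]] ** [Y [Z [W a]]]]]]

a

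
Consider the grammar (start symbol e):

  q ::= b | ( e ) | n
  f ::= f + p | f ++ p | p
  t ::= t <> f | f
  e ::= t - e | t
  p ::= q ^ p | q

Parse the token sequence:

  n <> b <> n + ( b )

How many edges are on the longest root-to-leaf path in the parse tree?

10

[e [t [t [t [f [p [q n]]]] <> [f [p [q b]]]] <> [f [f [p [q n]]] + [p [q ( [e [t [f [p [q b]]]]] )]]]]]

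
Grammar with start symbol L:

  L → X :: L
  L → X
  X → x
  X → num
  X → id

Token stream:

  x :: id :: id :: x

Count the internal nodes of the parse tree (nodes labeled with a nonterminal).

8

[L [X x] :: [L [X id] :: [L [X id] :: [L [X x]]]]]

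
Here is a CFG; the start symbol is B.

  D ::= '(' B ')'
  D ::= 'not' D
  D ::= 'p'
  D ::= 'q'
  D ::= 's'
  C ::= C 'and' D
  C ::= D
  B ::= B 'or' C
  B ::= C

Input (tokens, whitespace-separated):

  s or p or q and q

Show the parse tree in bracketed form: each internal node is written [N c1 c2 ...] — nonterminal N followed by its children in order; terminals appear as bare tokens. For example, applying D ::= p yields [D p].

[B [B [B [C [D s]]] or [C [D p]]] or [C [C [D q]] and [D q]]]

B
B or C
B or C or C
C or C or C
D or C or C
s or C or C
s or D or C
s or p or C
s or p or C and D
s or p or D and D
s or p or q and D
s or p or q and q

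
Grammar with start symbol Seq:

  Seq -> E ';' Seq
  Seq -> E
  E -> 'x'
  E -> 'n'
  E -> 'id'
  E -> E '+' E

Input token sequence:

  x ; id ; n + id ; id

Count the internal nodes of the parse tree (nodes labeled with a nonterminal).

10

[Seq [E x] ; [Seq [E id] ; [Seq [E [E n] + [E id]] ; [Seq [E id]]]]]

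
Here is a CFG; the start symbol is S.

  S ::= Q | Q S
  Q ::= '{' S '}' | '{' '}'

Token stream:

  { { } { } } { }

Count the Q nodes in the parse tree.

4

[S [Q { [S [Q { }] [S [Q { }]]] }] [S [Q { }]]]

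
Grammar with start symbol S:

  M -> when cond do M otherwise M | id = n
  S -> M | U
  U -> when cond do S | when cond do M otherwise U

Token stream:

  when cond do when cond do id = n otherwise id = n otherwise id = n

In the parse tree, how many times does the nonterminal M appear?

5

[S [M when cond do [M when cond do [M id = n] otherwise [M id = n]] otherwise [M id = n]]]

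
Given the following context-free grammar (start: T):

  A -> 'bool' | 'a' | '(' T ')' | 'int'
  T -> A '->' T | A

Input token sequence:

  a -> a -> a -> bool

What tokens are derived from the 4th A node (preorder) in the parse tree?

[T [A a] -> [T [A a] -> [T [A a] -> [T [A bool]]]]]

bool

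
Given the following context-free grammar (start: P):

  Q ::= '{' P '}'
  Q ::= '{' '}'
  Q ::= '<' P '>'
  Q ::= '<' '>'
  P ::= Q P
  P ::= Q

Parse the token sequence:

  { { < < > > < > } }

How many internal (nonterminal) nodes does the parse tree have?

10

[P [Q { [P [Q { [P [Q < [P [Q < >]] >] [P [Q < >]]] }]] }]]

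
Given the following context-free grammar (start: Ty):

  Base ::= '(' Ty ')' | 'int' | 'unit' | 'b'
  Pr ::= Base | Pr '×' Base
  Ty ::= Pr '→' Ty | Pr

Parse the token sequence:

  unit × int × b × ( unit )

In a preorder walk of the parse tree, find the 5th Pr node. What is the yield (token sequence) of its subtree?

[Ty [Pr [Pr [Pr [Pr [Base unit]] × [Base int]] × [Base b]] × [Base ( [Ty [Pr [Base unit]]] )]]]

unit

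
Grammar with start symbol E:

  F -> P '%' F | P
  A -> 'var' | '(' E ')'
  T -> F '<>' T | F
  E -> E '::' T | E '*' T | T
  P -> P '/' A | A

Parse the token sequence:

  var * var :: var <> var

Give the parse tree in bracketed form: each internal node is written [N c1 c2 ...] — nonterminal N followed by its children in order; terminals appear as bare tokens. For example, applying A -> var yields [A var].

E
E :: T
E * T :: T
T * T :: T
F * T :: T
P * T :: T
A * T :: T
var * T :: T
var * F :: T
var * P :: T
var * A :: T
var * var :: T
var * var :: F <> T
var * var :: P <> T
var * var :: A <> T
var * var :: var <> T
var * var :: var <> F
var * var :: var <> P
var * var :: var <> A
var * var :: var <> var

[E [E [E [T [F [P [A var]]]]] * [T [F [P [A var]]]]] :: [T [F [P [A var]]] <> [T [F [P [A var]]]]]]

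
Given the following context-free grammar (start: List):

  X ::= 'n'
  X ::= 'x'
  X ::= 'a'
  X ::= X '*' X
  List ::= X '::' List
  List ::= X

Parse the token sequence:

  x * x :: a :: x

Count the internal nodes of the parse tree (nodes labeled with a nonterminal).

[List [X [X x] * [X x]] :: [List [X a] :: [List [X x]]]]

8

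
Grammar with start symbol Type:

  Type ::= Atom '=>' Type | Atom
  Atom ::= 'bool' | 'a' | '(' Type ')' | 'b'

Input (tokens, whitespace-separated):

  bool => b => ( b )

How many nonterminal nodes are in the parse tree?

8

[Type [Atom bool] => [Type [Atom b] => [Type [Atom ( [Type [Atom b]] )]]]]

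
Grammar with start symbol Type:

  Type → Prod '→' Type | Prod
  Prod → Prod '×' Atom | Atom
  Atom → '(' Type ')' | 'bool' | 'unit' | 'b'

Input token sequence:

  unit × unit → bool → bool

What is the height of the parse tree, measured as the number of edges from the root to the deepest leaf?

5

[Type [Prod [Prod [Atom unit]] × [Atom unit]] → [Type [Prod [Atom bool]] → [Type [Prod [Atom bool]]]]]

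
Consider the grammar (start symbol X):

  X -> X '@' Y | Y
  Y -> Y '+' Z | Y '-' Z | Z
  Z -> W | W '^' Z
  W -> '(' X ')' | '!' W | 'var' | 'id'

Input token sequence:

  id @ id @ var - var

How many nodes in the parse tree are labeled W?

[X [X [X [Y [Z [W id]]]] @ [Y [Z [W id]]]] @ [Y [Y [Z [W var]]] - [Z [W var]]]]

4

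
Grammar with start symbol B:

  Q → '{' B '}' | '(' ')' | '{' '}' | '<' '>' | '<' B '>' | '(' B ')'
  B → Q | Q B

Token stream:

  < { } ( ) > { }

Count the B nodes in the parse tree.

4

[B [Q < [B [Q { }] [B [Q ( )]]] >] [B [Q { }]]]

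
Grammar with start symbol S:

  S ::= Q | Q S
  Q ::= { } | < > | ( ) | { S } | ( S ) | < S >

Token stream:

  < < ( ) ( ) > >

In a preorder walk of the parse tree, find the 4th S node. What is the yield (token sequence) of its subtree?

( )

[S [Q < [S [Q < [S [Q ( )] [S [Q ( )]]] >]] >]]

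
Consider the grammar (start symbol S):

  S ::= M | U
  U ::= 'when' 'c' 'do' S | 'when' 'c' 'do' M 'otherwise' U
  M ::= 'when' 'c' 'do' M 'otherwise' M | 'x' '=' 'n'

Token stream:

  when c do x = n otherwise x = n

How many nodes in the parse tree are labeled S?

1

[S [M when c do [M x = n] otherwise [M x = n]]]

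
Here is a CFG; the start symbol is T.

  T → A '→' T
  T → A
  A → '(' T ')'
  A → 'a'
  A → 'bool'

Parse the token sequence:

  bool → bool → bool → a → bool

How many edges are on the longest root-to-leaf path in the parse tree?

6

[T [A bool] → [T [A bool] → [T [A bool] → [T [A a] → [T [A bool]]]]]]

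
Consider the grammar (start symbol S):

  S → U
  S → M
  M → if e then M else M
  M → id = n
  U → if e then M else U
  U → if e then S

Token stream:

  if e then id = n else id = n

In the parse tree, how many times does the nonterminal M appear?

[S [M if e then [M id = n] else [M id = n]]]

3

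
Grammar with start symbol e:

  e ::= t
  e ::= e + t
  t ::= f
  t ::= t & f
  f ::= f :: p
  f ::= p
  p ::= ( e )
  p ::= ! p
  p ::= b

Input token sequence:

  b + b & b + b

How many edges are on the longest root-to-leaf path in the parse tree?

[e [e [e [t [f [p b]]]] + [t [t [f [p b]]] & [f [p b]]]] + [t [f [p b]]]]

6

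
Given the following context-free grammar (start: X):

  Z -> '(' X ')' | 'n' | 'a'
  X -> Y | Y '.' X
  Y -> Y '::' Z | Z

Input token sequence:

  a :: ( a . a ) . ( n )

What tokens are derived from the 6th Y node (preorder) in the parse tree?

n

[X [Y [Y [Z a]] :: [Z ( [X [Y [Z a]] . [X [Y [Z a]]]] )]] . [X [Y [Z ( [X [Y [Z n]]] )]]]]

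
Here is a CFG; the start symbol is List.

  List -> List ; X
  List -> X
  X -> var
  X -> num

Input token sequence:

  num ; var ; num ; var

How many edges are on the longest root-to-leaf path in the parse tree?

5

[List [List [List [List [X num]] ; [X var]] ; [X num]] ; [X var]]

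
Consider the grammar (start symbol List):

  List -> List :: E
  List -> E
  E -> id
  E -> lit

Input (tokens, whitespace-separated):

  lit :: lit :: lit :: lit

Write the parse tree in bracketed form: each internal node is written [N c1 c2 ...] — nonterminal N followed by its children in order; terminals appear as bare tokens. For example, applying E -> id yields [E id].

List
List :: E
List :: E :: E
List :: E :: E :: E
E :: E :: E :: E
lit :: E :: E :: E
lit :: lit :: E :: E
lit :: lit :: lit :: E
lit :: lit :: lit :: lit

[List [List [List [List [E lit]] :: [E lit]] :: [E lit]] :: [E lit]]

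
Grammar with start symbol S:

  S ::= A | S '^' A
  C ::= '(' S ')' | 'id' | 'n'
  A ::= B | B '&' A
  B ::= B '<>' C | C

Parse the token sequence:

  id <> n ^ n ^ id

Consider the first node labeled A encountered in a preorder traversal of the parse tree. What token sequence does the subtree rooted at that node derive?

[S [S [S [A [B [B [C id]] <> [C n]]]] ^ [A [B [C n]]]] ^ [A [B [C id]]]]

id <> n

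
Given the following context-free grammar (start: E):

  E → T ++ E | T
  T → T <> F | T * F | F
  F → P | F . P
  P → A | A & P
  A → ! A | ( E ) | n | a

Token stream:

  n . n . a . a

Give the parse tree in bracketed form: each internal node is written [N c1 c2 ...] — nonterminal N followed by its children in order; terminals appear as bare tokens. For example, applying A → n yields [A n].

E
T
F
F . P
F . P . P
F . P . P . P
P . P . P . P
A . P . P . P
n . P . P . P
n . A . P . P
n . n . P . P
n . n . A . P
n . n . a . P
n . n . a . A
n . n . a . a

[E [T [F [F [F [F [P [A n]]] . [P [A n]]] . [P [A a]]] . [P [A a]]]]]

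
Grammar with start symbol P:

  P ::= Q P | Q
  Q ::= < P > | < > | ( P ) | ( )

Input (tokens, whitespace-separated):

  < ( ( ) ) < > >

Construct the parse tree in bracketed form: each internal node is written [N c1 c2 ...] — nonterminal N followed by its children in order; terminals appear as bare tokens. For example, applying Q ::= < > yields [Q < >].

P
Q
< P >
< Q P >
< ( P ) P >
< ( Q ) P >
< ( ( ) ) P >
< ( ( ) ) Q >
< ( ( ) ) < > >

[P [Q < [P [Q ( [P [Q ( )]] )] [P [Q < >]]] >]]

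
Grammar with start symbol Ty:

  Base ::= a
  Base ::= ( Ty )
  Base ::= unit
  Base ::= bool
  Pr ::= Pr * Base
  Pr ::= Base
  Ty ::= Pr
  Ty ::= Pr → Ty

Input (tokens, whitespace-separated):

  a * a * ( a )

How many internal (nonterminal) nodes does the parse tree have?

[Ty [Pr [Pr [Pr [Base a]] * [Base a]] * [Base ( [Ty [Pr [Base a]]] )]]]

10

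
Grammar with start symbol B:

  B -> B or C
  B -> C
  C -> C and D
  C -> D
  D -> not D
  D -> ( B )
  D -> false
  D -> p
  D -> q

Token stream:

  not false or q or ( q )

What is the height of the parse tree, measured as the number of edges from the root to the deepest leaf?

[B [B [B [C [D not [D false]]]] or [C [D q]]] or [C [D ( [B [C [D q]]] )]]]

6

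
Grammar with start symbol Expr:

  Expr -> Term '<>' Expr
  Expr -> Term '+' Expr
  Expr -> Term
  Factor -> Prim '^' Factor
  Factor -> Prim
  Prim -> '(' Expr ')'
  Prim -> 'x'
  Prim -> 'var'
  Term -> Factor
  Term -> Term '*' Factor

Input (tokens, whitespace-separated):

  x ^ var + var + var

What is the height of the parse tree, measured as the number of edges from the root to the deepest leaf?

6

[Expr [Term [Factor [Prim x] ^ [Factor [Prim var]]]] + [Expr [Term [Factor [Prim var]]] + [Expr [Term [Factor [Prim var]]]]]]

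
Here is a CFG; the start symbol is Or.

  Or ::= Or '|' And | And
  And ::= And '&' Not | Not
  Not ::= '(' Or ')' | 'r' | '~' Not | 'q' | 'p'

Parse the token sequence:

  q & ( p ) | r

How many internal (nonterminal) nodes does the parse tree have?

[Or [Or [And [And [Not q]] & [Not ( [Or [And [Not p]]] )]]] | [And [Not r]]]

11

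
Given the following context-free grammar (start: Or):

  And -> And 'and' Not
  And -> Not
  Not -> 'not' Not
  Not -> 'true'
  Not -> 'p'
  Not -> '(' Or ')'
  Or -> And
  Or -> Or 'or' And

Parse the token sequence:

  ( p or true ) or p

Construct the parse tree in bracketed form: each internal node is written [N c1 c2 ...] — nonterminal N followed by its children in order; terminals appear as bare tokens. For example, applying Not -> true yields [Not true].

Or
Or or And
And or And
Not or And
( Or ) or And
( Or or And ) or And
( And or And ) or And
( Not or And ) or And
( p or And ) or And
( p or Not ) or And
( p or true ) or And
( p or true ) or Not
( p or true ) or p

[Or [Or [And [Not ( [Or [Or [And [Not p]]] or [And [Not true]]] )]]] or [And [Not p]]]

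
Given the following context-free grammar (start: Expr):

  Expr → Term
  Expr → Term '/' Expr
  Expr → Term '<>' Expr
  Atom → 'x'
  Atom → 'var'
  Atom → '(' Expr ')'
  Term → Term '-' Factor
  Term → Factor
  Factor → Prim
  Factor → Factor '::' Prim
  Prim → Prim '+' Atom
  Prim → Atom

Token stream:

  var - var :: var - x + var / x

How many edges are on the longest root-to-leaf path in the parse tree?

[Expr [Term [Term [Term [Factor [Prim [Atom var]]]] - [Factor [Factor [Prim [Atom var]]] :: [Prim [Atom var]]]] - [Factor [Prim [Prim [Atom x]] + [Atom var]]]] / [Expr [Term [Factor [Prim [Atom x]]]]]]

7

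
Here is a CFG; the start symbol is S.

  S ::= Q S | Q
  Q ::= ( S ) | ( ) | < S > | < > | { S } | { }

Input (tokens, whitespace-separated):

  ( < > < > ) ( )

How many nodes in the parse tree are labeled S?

[S [Q ( [S [Q < >] [S [Q < >]]] )] [S [Q ( )]]]

4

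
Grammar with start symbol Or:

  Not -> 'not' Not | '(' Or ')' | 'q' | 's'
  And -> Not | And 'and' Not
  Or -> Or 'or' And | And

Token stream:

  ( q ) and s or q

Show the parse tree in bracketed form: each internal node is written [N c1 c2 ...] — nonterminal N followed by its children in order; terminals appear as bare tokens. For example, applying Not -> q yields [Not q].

Or
Or or And
And or And
And and Not or And
Not and Not or And
( Or ) and Not or And
( And ) and Not or And
( Not ) and Not or And
( q ) and Not or And
( q ) and s or And
( q ) and s or Not
( q ) and s or q

[Or [Or [And [And [Not ( [Or [And [Not q]]] )]] and [Not s]]] or [And [Not q]]]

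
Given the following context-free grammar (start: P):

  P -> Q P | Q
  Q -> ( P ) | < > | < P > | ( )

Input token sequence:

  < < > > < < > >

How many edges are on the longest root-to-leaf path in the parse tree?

5

[P [Q < [P [Q < >]] >] [P [Q < [P [Q < >]] >]]]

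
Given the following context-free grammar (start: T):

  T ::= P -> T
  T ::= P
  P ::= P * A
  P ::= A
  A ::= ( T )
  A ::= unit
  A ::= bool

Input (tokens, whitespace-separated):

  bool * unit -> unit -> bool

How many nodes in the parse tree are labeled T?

3

[T [P [P [A bool]] * [A unit]] -> [T [P [A unit]] -> [T [P [A bool]]]]]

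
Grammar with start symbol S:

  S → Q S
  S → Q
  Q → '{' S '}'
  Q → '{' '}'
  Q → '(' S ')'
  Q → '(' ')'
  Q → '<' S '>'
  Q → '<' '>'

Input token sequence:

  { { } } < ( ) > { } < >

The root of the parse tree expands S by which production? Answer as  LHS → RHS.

[S [Q { [S [Q { }]] }] [S [Q < [S [Q ( )]] >] [S [Q { }] [S [Q < >]]]]]

S → Q S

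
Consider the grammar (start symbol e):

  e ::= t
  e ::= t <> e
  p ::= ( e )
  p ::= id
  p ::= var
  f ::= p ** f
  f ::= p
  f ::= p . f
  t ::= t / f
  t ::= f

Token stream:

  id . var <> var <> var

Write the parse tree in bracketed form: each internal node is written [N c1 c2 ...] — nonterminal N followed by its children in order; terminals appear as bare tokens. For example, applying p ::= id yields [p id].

e
t <> e
f <> e
p . f <> e
id . f <> e
id . p <> e
id . var <> e
id . var <> t <> e
id . var <> f <> e
id . var <> p <> e
id . var <> var <> e
id . var <> var <> t
id . var <> var <> f
id . var <> var <> p
id . var <> var <> var

[e [t [f [p id] . [f [p var]]]] <> [e [t [f [p var]]] <> [e [t [f [p var]]]]]]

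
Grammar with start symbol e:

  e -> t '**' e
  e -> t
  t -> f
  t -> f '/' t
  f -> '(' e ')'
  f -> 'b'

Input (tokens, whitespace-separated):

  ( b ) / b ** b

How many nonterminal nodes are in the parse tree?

11

[e [t [f ( [e [t [f b]]] )] / [t [f b]]] ** [e [t [f b]]]]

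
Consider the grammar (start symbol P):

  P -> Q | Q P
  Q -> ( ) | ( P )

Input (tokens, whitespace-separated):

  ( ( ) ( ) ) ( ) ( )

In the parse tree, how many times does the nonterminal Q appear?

5

[P [Q ( [P [Q ( )] [P [Q ( )]]] )] [P [Q ( )] [P [Q ( )]]]]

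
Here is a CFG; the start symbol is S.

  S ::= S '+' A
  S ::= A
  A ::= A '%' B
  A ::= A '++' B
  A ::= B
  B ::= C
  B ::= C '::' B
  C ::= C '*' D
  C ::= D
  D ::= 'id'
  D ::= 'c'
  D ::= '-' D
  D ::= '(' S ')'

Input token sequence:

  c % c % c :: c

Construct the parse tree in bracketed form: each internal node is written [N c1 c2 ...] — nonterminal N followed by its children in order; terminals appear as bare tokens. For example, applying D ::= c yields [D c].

S
A
A % B
A % B % B
B % B % B
C % B % B
D % B % B
c % B % B
c % C % B
c % D % B
c % c % B
c % c % C :: B
c % c % D :: B
c % c % c :: B
c % c % c :: C
c % c % c :: D
c % c % c :: c

[S [A [A [A [B [C [D c]]]] % [B [C [D c]]]] % [B [C [D c]] :: [B [C [D c]]]]]]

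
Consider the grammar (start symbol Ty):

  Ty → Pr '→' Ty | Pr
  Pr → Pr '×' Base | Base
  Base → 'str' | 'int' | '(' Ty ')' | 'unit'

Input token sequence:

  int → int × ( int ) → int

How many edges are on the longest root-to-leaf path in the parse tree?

7

[Ty [Pr [Base int]] → [Ty [Pr [Pr [Base int]] × [Base ( [Ty [Pr [Base int]]] )]] → [Ty [Pr [Base int]]]]]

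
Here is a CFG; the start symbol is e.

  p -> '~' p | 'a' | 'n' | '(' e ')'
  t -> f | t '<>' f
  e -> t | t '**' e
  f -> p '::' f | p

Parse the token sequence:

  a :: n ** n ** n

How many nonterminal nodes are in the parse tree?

[e [t [f [p a] :: [f [p n]]]] ** [e [t [f [p n]]] ** [e [t [f [p n]]]]]]

14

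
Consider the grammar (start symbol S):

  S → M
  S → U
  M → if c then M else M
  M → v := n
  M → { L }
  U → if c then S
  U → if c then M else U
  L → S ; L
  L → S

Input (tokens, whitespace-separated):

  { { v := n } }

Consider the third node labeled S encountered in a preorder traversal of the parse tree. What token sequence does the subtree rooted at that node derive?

[S [M { [L [S [M { [L [S [M v := n]]] }]]] }]]

v := n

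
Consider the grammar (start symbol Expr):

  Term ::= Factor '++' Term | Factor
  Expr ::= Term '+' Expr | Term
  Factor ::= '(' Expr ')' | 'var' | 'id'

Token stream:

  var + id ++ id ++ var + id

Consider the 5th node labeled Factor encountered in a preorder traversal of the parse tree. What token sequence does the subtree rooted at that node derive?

id

[Expr [Term [Factor var]] + [Expr [Term [Factor id] ++ [Term [Factor id] ++ [Term [Factor var]]]] + [Expr [Term [Factor id]]]]]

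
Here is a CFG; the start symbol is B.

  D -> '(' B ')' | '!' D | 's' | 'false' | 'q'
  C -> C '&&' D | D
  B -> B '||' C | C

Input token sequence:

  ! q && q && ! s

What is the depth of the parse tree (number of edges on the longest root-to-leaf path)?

6

[B [C [C [C [D ! [D q]]] && [D q]] && [D ! [D s]]]]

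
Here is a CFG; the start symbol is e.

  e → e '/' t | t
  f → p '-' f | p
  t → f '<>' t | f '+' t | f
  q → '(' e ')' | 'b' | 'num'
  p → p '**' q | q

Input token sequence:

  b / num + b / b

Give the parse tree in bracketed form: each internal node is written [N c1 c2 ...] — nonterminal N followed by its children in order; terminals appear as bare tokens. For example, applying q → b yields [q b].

[e [e [e [t [f [p [q b]]]]] / [t [f [p [q num]]] + [t [f [p [q b]]]]]] / [t [f [p [q b]]]]]

e
e / t
e / t / t
t / t / t
f / t / t
p / t / t
q / t / t
b / t / t
b / f + t / t
b / p + t / t
b / q + t / t
b / num + t / t
b / num + f / t
b / num + p / t
b / num + q / t
b / num + b / t
b / num + b / f
b / num + b / p
b / num + b / q
b / num + b / b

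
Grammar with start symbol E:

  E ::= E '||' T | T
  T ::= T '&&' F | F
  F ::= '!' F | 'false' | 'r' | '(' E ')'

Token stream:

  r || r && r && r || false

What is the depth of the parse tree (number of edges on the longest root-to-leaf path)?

[E [E [E [T [F r]]] || [T [T [T [F r]] && [F r]] && [F r]]] || [T [F false]]]

6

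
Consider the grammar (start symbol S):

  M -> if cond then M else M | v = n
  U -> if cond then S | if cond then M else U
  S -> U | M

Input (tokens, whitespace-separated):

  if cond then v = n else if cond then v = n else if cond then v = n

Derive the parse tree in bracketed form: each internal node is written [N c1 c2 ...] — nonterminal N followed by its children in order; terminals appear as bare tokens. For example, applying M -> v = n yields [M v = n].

S
U
if cond then M else U
if cond then v = n else U
if cond then v = n else if cond then M else U
if cond then v = n else if cond then v = n else U
if cond then v = n else if cond then v = n else if cond then S
if cond then v = n else if cond then v = n else if cond then M
if cond then v = n else if cond then v = n else if cond then v = n

[S [U if cond then [M v = n] else [U if cond then [M v = n] else [U if cond then [S [M v = n]]]]]]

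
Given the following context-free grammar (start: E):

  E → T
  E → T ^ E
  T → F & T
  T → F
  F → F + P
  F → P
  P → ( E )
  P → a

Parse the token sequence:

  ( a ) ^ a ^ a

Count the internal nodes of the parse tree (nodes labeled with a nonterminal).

16

[E [T [F [P ( [E [T [F [P a]]]] )]]] ^ [E [T [F [P a]]] ^ [E [T [F [P a]]]]]]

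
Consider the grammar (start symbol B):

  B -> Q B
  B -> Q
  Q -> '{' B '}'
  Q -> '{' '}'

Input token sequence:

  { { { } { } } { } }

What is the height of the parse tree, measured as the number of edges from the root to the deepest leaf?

7

[B [Q { [B [Q { [B [Q { }] [B [Q { }]]] }] [B [Q { }]]] }]]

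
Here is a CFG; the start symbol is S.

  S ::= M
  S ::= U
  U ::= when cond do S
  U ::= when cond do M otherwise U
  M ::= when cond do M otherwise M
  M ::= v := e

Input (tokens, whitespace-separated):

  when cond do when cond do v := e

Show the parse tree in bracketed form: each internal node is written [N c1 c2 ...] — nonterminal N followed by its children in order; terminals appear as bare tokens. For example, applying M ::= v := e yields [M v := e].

[S [U when cond do [S [U when cond do [S [M v := e]]]]]]

S
U
when cond do S
when cond do U
when cond do when cond do S
when cond do when cond do M
when cond do when cond do v := e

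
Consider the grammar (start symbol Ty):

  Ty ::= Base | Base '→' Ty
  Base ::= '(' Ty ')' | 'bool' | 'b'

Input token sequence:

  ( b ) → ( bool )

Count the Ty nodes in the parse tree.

4

[Ty [Base ( [Ty [Base b]] )] → [Ty [Base ( [Ty [Base bool]] )]]]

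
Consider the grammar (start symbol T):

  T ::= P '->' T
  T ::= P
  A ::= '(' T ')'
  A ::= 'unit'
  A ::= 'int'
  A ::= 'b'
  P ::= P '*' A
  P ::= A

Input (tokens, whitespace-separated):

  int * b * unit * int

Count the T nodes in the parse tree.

1

[T [P [P [P [P [A int]] * [A b]] * [A unit]] * [A int]]]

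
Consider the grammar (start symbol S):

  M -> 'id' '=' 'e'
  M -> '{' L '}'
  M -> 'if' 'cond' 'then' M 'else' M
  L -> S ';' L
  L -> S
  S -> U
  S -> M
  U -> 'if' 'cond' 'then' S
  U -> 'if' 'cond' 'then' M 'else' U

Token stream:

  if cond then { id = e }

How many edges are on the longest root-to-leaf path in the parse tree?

[S [U if cond then [S [M { [L [S [M id = e]]] }]]]]

7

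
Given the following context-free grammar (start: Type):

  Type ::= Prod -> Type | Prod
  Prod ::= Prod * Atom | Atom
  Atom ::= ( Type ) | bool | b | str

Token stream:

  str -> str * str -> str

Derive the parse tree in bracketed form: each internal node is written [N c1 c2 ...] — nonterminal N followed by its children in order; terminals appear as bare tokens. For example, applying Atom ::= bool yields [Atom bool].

[Type [Prod [Atom str]] -> [Type [Prod [Prod [Atom str]] * [Atom str]] -> [Type [Prod [Atom str]]]]]

Type
Prod -> Type
Atom -> Type
str -> Type
str -> Prod -> Type
str -> Prod * Atom -> Type
str -> Atom * Atom -> Type
str -> str * Atom -> Type
str -> str * str -> Type
str -> str * str -> Prod
str -> str * str -> Atom
str -> str * str -> str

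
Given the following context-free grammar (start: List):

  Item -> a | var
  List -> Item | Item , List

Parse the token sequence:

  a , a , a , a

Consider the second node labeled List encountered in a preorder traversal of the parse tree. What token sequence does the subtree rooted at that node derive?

a , a , a

[List [Item a] , [List [Item a] , [List [Item a] , [List [Item a]]]]]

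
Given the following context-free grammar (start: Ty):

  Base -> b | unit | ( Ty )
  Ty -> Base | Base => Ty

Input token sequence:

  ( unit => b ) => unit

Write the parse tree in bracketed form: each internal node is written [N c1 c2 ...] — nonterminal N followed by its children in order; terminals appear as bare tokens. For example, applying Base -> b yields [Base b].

[Ty [Base ( [Ty [Base unit] => [Ty [Base b]]] )] => [Ty [Base unit]]]

Ty
Base => Ty
( Ty ) => Ty
( Base => Ty ) => Ty
( unit => Ty ) => Ty
( unit => Base ) => Ty
( unit => b ) => Ty
( unit => b ) => Base
( unit => b ) => unit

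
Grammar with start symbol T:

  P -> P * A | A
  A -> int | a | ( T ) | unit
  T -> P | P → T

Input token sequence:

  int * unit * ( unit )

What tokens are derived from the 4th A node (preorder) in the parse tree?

[T [P [P [P [A int]] * [A unit]] * [A ( [T [P [A unit]]] )]]]

unit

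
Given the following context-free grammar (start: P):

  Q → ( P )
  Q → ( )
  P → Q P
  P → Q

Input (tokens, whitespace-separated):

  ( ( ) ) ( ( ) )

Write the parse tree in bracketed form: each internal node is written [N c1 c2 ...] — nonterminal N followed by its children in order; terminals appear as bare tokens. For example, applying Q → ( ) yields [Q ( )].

[P [Q ( [P [Q ( )]] )] [P [Q ( [P [Q ( )]] )]]]

P
Q P
( P ) P
( Q ) P
( ( ) ) P
( ( ) ) Q
( ( ) ) ( P )
( ( ) ) ( Q )
( ( ) ) ( ( ) )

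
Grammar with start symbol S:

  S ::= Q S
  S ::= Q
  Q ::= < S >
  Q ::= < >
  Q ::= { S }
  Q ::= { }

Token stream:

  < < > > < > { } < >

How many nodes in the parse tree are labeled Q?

5

[S [Q < [S [Q < >]] >] [S [Q < >] [S [Q { }] [S [Q < >]]]]]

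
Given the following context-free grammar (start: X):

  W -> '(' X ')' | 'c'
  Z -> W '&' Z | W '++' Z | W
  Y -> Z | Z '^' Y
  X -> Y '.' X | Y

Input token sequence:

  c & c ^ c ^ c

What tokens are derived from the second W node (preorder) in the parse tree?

c

[X [Y [Z [W c] & [Z [W c]]] ^ [Y [Z [W c]] ^ [Y [Z [W c]]]]]]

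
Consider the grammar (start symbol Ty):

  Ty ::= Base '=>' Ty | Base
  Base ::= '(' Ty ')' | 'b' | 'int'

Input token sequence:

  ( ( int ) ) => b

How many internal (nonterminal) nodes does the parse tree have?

[Ty [Base ( [Ty [Base ( [Ty [Base int]] )]] )] => [Ty [Base b]]]

8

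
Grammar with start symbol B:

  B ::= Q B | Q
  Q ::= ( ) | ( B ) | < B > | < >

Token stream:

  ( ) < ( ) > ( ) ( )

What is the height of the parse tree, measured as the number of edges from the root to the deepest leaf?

[B [Q ( )] [B [Q < [B [Q ( )]] >] [B [Q ( )] [B [Q ( )]]]]]

5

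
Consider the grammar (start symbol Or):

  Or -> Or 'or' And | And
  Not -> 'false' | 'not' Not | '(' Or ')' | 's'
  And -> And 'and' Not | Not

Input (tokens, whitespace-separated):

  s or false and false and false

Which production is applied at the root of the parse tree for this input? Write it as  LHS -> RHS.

[Or [Or [And [Not s]]] or [And [And [And [Not false]] and [Not false]] and [Not false]]]

Or -> Or 'or' And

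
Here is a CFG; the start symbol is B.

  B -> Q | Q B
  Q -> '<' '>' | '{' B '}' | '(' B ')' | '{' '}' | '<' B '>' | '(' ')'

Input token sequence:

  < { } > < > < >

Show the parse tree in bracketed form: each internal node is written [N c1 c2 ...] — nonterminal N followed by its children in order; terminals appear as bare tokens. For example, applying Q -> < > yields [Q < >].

[B [Q < [B [Q { }]] >] [B [Q < >] [B [Q < >]]]]

B
Q B
< B > B
< Q > B
< { } > B
< { } > Q B
< { } > < > B
< { } > < > Q
< { } > < > < >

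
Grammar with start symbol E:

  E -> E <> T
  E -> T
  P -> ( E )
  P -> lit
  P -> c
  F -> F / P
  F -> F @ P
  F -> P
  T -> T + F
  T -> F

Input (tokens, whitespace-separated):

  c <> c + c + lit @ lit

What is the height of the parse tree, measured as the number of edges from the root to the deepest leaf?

[E [E [T [F [P c]]]] <> [T [T [T [F [P c]]] + [F [P c]]] + [F [F [P lit]] @ [P lit]]]]

6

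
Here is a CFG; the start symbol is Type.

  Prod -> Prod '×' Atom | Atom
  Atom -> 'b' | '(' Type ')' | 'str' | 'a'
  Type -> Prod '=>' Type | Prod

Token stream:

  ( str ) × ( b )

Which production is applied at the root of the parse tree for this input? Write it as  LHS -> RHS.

Type -> Prod

[Type [Prod [Prod [Atom ( [Type [Prod [Atom str]]] )]] × [Atom ( [Type [Prod [Atom b]]] )]]]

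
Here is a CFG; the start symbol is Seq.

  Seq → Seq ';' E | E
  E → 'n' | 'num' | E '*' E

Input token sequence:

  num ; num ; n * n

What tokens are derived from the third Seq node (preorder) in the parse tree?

[Seq [Seq [Seq [E num]] ; [E num]] ; [E [E n] * [E n]]]

num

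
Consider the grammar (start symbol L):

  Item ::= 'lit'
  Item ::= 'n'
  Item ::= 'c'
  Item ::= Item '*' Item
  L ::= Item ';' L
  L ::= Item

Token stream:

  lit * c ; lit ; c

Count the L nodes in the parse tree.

[L [Item [Item lit] * [Item c]] ; [L [Item lit] ; [L [Item c]]]]

3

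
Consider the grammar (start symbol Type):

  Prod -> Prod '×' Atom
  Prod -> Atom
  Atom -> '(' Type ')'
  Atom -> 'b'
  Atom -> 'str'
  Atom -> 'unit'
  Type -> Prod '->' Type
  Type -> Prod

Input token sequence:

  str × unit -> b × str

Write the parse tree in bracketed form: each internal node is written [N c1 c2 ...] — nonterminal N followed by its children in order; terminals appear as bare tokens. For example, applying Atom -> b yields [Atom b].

Type
Prod -> Type
Prod × Atom -> Type
Atom × Atom -> Type
str × Atom -> Type
str × unit -> Type
str × unit -> Prod
str × unit -> Prod × Atom
str × unit -> Atom × Atom
str × unit -> b × Atom
str × unit -> b × str

[Type [Prod [Prod [Atom str]] × [Atom unit]] -> [Type [Prod [Prod [Atom b]] × [Atom str]]]]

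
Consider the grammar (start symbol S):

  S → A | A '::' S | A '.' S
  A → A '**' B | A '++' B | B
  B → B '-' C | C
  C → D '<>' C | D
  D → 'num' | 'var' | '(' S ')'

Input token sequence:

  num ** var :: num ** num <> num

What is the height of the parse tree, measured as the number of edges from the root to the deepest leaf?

[S [A [A [B [C [D num]]]] ** [B [C [D var]]]] :: [S [A [A [B [C [D num]]]] ** [B [C [D num] <> [C [D num]]]]]]]

7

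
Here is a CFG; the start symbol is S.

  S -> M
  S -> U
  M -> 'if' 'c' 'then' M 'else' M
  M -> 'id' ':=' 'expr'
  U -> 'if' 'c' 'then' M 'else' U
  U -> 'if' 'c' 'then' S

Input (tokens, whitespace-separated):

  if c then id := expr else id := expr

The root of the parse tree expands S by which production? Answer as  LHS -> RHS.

S -> M

[S [M if c then [M id := expr] else [M id := expr]]]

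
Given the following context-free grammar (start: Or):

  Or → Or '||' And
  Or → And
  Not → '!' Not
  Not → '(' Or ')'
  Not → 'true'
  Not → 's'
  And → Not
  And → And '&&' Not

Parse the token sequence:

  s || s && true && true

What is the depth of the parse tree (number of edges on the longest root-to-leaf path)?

5

[Or [Or [And [Not s]]] || [And [And [And [Not s]] && [Not true]] && [Not true]]]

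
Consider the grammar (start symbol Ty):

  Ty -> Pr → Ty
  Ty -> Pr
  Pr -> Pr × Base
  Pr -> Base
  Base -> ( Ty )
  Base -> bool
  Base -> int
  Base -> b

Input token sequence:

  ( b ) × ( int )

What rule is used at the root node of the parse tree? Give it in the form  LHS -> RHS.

[Ty [Pr [Pr [Base ( [Ty [Pr [Base b]]] )]] × [Base ( [Ty [Pr [Base int]]] )]]]

Ty -> Pr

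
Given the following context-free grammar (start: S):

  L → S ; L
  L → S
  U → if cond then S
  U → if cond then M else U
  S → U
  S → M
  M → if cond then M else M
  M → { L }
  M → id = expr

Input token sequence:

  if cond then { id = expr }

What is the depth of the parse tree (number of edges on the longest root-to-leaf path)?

7

[S [U if cond then [S [M { [L [S [M id = expr]]] }]]]]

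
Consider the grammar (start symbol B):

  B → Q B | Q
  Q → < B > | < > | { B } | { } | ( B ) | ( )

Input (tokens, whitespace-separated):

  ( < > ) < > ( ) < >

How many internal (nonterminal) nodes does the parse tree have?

[B [Q ( [B [Q < >]] )] [B [Q < >] [B [Q ( )] [B [Q < >]]]]]

10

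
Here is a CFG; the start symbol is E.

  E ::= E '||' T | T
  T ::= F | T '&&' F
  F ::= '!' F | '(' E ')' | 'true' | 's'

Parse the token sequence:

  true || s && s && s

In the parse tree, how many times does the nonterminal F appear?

[E [E [T [F true]]] || [T [T [T [F s]] && [F s]] && [F s]]]

4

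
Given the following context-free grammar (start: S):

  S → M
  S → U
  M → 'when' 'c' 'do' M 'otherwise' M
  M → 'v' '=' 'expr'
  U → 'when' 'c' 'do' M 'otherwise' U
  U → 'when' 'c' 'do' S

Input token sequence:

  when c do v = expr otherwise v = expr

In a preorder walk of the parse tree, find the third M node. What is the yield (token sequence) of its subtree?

[S [M when c do [M v = expr] otherwise [M v = expr]]]

v = expr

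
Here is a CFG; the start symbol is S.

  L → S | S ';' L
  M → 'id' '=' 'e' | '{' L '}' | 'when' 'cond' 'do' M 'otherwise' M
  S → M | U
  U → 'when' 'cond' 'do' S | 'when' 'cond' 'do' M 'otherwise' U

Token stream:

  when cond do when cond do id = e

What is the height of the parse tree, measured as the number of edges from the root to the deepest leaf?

6

[S [U when cond do [S [U when cond do [S [M id = e]]]]]]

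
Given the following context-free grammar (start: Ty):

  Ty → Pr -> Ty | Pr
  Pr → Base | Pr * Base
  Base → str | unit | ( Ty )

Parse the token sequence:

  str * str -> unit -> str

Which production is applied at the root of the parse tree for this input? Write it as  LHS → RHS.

[Ty [Pr [Pr [Base str]] * [Base str]] -> [Ty [Pr [Base unit]] -> [Ty [Pr [Base str]]]]]

Ty → Pr -> Ty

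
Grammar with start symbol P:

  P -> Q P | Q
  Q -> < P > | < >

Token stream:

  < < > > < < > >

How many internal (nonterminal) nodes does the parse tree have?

8

[P [Q < [P [Q < >]] >] [P [Q < [P [Q < >]] >]]]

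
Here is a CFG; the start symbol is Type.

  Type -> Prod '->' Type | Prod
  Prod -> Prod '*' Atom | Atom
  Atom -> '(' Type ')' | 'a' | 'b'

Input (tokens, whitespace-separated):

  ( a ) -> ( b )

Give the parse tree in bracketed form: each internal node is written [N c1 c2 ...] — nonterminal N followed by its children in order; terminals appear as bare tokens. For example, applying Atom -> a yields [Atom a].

Type
Prod -> Type
Atom -> Type
( Type ) -> Type
( Prod ) -> Type
( Atom ) -> Type
( a ) -> Type
( a ) -> Prod
( a ) -> Atom
( a ) -> ( Type )
( a ) -> ( Prod )
( a ) -> ( Atom )
( a ) -> ( b )

[Type [Prod [Atom ( [Type [Prod [Atom a]]] )]] -> [Type [Prod [Atom ( [Type [Prod [Atom b]]] )]]]]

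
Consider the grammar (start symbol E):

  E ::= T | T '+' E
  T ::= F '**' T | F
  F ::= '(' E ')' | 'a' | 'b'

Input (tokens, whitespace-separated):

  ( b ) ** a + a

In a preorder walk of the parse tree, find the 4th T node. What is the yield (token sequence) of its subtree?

[E [T [F ( [E [T [F b]]] )] ** [T [F a]]] + [E [T [F a]]]]

a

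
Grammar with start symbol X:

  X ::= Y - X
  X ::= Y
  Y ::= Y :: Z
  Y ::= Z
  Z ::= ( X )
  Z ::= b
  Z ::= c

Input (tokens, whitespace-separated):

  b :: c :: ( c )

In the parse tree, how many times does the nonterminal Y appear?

[X [Y [Y [Y [Z b]] :: [Z c]] :: [Z ( [X [Y [Z c]]] )]]]

4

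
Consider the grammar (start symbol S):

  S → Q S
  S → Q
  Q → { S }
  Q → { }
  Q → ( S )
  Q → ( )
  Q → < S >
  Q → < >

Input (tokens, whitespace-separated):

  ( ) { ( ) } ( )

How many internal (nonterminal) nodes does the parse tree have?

[S [Q ( )] [S [Q { [S [Q ( )]] }] [S [Q ( )]]]]

8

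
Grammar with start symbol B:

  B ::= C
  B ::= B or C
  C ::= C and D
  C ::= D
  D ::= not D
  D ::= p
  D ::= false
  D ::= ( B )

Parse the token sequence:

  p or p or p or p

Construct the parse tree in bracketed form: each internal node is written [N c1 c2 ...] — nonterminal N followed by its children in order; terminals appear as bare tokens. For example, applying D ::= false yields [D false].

B
B or C
B or C or C
B or C or C or C
C or C or C or C
D or C or C or C
p or C or C or C
p or D or C or C
p or p or C or C
p or p or D or C
p or p or p or C
p or p or p or D
p or p or p or p

[B [B [B [B [C [D p]]] or [C [D p]]] or [C [D p]]] or [C [D p]]]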